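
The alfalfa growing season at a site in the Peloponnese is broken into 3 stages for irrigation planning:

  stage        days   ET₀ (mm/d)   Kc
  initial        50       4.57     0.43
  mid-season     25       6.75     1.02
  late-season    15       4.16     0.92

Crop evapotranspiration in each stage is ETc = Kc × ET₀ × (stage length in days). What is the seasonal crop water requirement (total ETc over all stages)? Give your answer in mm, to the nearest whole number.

328 mm

initial: 0.43 × 4.57 × 50 = 98.26 mm
mid-season: 1.02 × 6.75 × 25 = 172.13 mm
late-season: 0.92 × 4.16 × 15 = 57.41 mm
Seasonal total = 327.80 mm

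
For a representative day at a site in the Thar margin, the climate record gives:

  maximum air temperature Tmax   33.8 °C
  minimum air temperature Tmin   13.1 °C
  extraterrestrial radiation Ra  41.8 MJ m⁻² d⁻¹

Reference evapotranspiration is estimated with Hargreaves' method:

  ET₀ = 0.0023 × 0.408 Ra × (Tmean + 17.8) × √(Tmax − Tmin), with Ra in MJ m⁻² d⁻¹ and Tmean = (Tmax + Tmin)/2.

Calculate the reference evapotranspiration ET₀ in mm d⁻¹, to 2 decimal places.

7.36 mm d⁻¹

Tmean = (33.8 + 13.1)/2 = 23.45 °C
0.408 Ra = 0.408 × 41.8 = 17.0544 mm/d equivalent
ET₀ = 0.0023 × 17.0544 × (23.45 + 17.8) × √20.7 = 0.0023 × 17.0544 × 41.25 × 4.5497 = 7.3616 mm/d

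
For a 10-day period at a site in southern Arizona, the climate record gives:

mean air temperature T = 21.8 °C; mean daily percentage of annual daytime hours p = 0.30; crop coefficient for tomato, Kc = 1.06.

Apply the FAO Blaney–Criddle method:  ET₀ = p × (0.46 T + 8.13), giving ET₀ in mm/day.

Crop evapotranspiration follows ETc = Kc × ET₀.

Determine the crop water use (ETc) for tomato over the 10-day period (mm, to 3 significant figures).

57.7 mm

ET₀ = 0.30 × (0.46 × 21.8 + 8.13) = 0.30 × 18.158 = 5.4474 mm/d
ETc = Kc × ET₀ = 1.06 × 5.4474 = 5.7742 mm/d
Over 10 days: 5.7742 × 10 = 57.742 mm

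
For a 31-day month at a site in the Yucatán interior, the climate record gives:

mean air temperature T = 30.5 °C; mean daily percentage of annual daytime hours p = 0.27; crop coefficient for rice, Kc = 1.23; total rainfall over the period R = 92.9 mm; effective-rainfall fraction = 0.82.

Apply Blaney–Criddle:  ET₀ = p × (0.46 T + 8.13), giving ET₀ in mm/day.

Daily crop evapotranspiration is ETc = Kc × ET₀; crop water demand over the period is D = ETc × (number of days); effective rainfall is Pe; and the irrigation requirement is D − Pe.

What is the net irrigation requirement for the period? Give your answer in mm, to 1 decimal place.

ET₀ = 0.27 × (0.46 × 30.5 + 8.13) = 0.27 × 22.160 = 5.9832 mm/d
ETc = Kc × ET₀ = 1.23 × 5.9832 = 7.3593 mm/d
Crop demand D = ETc × 31 d = 7.3593 × 31 = 228.138 mm
Pe = 0.82 × 92.9 = 76.178 mm
D − Pe = 228.138 − 76.178 = 151.960 mm

152.0 mm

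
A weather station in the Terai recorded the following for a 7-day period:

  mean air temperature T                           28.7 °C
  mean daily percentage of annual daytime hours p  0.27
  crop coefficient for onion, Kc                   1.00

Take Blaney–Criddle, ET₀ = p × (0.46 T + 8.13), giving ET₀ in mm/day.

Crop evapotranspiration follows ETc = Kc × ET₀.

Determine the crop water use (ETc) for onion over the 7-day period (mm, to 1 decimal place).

40.3 mm

ET₀ = 0.27 × (0.46 × 28.7 + 8.13) = 0.27 × 21.332 = 5.7596 mm/d
ETc = Kc × ET₀ = 1.00 × 5.7596 = 5.7596 mm/d
Over 7 days: 5.7596 × 7 = 40.317 mm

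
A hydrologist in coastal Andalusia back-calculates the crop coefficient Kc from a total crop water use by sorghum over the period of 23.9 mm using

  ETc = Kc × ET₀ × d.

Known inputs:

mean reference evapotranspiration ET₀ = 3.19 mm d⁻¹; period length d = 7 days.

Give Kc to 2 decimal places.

ETc = Kc × ET₀ × d  ⇒  Kc = ETc / (ET₀ × d)
Kc = 23.9 / (3.19 × 7) = 23.9 / 22.33 = 1.0703

1.07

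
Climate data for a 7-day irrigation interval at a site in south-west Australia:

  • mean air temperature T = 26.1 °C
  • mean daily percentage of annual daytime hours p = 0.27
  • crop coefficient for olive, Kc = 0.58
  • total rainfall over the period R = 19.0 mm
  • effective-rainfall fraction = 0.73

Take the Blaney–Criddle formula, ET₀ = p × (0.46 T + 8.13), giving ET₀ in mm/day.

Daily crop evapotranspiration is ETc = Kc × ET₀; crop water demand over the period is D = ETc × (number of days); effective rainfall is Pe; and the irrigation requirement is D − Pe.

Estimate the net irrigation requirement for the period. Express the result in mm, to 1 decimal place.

ET₀ = 0.27 × (0.46 × 26.1 + 8.13) = 0.27 × 20.136 = 5.4367 mm/d
ETc = Kc × ET₀ = 0.58 × 5.4367 = 3.1533 mm/d
Crop demand D = ETc × 7 d = 3.1533 × 7 = 22.073 mm
Pe = 0.73 × 19.0 = 13.870 mm
D − Pe = 22.073 − 13.870 = 8.203 mm

8.2 mm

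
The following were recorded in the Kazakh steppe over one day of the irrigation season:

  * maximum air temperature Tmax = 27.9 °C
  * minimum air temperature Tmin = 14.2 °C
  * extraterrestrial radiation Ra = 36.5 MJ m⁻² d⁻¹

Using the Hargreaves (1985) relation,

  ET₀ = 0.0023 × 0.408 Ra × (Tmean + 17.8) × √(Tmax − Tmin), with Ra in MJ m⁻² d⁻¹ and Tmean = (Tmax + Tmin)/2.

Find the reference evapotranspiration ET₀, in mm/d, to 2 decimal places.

4.93 mm/d

Tmean = (27.9 + 14.2)/2 = 21.05 °C
0.408 Ra = 0.408 × 36.5 = 14.8920 mm/d equivalent
ET₀ = 0.0023 × 14.8920 × (21.05 + 17.8) × √13.7 = 0.0023 × 14.8920 × 38.85 × 3.7014 = 4.9254 mm/d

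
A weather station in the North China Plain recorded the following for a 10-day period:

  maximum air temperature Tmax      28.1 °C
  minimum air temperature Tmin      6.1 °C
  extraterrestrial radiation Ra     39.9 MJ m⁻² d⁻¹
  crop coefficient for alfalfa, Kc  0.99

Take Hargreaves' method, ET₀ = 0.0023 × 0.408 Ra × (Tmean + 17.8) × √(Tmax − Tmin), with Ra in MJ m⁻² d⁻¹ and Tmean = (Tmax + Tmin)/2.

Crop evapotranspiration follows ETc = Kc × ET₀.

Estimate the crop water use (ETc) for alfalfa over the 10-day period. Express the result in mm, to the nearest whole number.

Tmean = (28.1 + 6.1)/2 = 17.10 °C
0.408 Ra = 0.408 × 39.9 = 16.2792 mm/d equivalent
ET₀ = 0.0023 × 16.2792 × (17.10 + 17.8) × √22.0 = 0.0023 × 16.2792 × 34.90 × 4.6904 = 6.1291 mm/d
ETc = Kc × ET₀ = 0.99 × 6.1291 = 6.0678 mm/d
Over 10 days: 6.0678 × 10 = 60.678 mm

61 mm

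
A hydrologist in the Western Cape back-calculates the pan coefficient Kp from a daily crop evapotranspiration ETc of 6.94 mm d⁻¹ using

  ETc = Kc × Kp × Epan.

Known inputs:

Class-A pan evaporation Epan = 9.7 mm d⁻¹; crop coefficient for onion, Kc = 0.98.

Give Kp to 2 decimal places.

ETc = Kc × Kp × Epan  ⇒  Kp = ETc / (Kc × Epan)
Kp = 6.94 / (0.98 × 9.7) = 6.94 / 9.506 = 0.7301

0.73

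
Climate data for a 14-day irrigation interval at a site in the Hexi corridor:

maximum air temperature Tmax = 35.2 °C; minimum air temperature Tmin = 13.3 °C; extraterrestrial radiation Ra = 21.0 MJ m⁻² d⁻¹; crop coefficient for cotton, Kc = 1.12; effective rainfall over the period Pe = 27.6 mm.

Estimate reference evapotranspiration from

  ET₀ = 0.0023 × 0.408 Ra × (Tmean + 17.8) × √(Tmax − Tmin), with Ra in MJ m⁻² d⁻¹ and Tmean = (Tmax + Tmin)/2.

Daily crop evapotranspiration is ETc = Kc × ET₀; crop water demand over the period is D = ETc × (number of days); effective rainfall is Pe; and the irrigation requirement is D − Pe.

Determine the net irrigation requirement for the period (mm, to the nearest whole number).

Tmean = (35.2 + 13.3)/2 = 24.25 °C
0.408 Ra = 0.408 × 21.0 = 8.5680 mm/d equivalent
ET₀ = 0.0023 × 8.5680 × (24.25 + 17.8) × √21.9 = 0.0023 × 8.5680 × 42.05 × 4.6797 = 3.8779 mm/d
ETc = Kc × ET₀ = 1.12 × 3.8779 = 4.3432 mm/d
Crop demand D = ETc × 14 d = 4.3432 × 14 = 60.805 mm
D − Pe = 60.805 − 27.6 = 33.205 mm

33 mm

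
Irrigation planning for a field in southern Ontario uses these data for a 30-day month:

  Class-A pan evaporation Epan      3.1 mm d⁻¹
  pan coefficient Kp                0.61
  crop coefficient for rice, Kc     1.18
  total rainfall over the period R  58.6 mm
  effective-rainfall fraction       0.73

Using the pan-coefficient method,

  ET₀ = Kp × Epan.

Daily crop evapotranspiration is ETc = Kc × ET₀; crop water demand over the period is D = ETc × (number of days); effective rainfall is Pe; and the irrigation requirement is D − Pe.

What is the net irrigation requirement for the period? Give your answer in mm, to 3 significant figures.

24.2 mm

ET₀ = 0.61 × 3.1 = 1.8910 mm/d
ETc = Kc × ET₀ = 1.18 × 1.8910 = 2.2314 mm/d
Crop demand D = ETc × 30 d = 2.2314 × 30 = 66.942 mm
Pe = 0.73 × 58.6 = 42.778 mm
D − Pe = 66.942 − 42.778 = 24.164 mm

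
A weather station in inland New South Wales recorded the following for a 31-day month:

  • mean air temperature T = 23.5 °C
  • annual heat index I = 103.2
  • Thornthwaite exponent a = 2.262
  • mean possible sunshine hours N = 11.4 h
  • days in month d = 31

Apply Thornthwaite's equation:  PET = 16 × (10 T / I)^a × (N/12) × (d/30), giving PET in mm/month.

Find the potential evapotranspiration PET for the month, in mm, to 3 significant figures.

10T/I = 10 × 23.5 / 103.2 = 2.2771
(10T/I)^a = 2.2771^2.262 = 6.4328
Uncorrected PET = 16 × 6.4328 = 102.925 mm
Correction = (N/12)(d/30) = (11.4/12)(31/30) = 0.9817
PET = 102.925 × 0.9817 = 101.041 mm/month

101 mm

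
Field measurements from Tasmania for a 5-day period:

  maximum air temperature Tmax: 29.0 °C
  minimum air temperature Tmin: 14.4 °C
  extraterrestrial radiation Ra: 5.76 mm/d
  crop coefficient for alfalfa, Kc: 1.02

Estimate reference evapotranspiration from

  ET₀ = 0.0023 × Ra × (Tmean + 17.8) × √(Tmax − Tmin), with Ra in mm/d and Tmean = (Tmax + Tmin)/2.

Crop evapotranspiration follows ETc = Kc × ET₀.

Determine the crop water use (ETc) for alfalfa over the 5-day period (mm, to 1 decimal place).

Tmean = (29.0 + 14.4)/2 = 21.70 °C
ET₀ = 0.0023 × 5.76 × (21.70 + 17.8) × √14.6 = 0.0023 × 5.76 × 39.50 × 3.8210 = 1.9995 mm/d
ETc = Kc × ET₀ = 1.02 × 1.9995 = 2.0395 mm/d
Over 5 days: 2.0395 × 5 = 10.198 mm

10.2 mm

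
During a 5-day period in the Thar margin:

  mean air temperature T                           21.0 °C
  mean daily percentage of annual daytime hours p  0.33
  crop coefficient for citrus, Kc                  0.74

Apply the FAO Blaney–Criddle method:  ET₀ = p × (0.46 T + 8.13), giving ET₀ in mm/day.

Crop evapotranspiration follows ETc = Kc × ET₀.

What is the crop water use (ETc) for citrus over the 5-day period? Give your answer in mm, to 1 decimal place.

ET₀ = 0.33 × (0.46 × 21.0 + 8.13) = 0.33 × 17.790 = 5.8707 mm/d
ETc = Kc × ET₀ = 0.74 × 5.8707 = 4.3443 mm/d
Over 5 days: 4.3443 × 5 = 21.722 mm

21.7 mm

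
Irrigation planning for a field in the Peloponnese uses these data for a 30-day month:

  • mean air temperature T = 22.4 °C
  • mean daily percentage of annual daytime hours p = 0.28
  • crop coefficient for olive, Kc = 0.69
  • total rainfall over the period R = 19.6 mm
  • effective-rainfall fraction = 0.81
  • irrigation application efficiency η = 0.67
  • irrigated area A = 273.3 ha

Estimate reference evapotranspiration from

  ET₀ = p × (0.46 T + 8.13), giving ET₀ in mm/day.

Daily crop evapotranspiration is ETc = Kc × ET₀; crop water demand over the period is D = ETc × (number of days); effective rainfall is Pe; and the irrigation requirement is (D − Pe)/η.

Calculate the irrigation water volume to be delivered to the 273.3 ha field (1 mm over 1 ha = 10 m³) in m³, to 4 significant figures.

ET₀ = 0.28 × (0.46 × 22.4 + 8.13) = 0.28 × 18.434 = 5.1615 mm/d
ETc = Kc × ET₀ = 0.69 × 5.1615 = 3.5614 mm/d
Crop demand D = ETc × 30 d = 3.5614 × 30 = 106.842 mm
Pe = 0.81 × 19.6 = 15.876 mm
D − Pe = 106.842 − 15.876 = 90.966 mm
Gross irrigation = 90.966 / 0.67 = 135.770 mm
Volume = 135.770 mm × 273.3 ha × 10 = 371059.4 m³

371100 m³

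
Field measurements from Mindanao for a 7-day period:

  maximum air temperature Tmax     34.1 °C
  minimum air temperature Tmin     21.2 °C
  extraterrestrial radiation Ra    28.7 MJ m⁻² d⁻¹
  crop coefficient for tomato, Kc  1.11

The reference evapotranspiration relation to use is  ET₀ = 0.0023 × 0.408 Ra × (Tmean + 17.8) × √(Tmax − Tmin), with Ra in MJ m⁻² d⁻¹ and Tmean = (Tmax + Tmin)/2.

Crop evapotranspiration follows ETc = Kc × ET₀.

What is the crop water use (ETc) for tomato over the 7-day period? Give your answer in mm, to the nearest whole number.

Tmean = (34.1 + 21.2)/2 = 27.65 °C
0.408 Ra = 0.408 × 28.7 = 11.7096 mm/d equivalent
ET₀ = 0.0023 × 11.7096 × (27.65 + 17.8) × √12.9 = 0.0023 × 11.7096 × 45.45 × 3.5917 = 4.3965 mm/d
ETc = Kc × ET₀ = 1.11 × 4.3965 = 4.8801 mm/d
Over 7 days: 4.8801 × 7 = 34.161 mm

34 mm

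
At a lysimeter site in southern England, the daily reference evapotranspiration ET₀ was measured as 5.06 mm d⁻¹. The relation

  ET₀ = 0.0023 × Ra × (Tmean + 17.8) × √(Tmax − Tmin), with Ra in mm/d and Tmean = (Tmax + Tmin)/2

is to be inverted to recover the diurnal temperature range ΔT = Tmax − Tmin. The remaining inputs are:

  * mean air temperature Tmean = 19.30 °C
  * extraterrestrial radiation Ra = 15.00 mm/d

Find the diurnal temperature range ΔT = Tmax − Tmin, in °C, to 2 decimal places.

15.63 °C

√ΔT = ET₀ / [0.0023 × Ra × (Tmean+17.8)] = 5.06 / (0.0023 × 15.00 × 37.10) = 3.9533
ΔT = 3.9533² = 15.629 °C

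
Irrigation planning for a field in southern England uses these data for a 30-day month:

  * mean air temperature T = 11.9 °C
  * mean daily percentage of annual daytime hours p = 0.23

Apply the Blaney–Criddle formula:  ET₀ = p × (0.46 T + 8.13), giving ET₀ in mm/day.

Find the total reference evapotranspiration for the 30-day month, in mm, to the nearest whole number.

94 mm

ET₀ = 0.23 × (0.46 × 11.9 + 8.13) = 0.23 × 13.604 = 3.1289 mm/d
Monthly total = 3.1289 × 30 = 93.867 mm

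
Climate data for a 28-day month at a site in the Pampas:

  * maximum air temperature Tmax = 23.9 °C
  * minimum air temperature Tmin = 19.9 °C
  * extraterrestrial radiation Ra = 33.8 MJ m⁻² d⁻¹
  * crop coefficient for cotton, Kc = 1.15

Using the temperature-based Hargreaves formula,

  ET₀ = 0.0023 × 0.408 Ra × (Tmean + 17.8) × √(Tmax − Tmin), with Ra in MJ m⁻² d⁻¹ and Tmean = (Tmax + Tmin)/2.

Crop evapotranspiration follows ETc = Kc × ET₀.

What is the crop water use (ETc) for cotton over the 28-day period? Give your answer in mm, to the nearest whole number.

81 mm

Tmean = (23.9 + 19.9)/2 = 21.90 °C
0.408 Ra = 0.408 × 33.8 = 13.7904 mm/d equivalent
ET₀ = 0.0023 × 13.7904 × (21.90 + 17.8) × √4.0 = 0.0023 × 13.7904 × 39.70 × 2.0000 = 2.5184 mm/d
ETc = Kc × ET₀ = 1.15 × 2.5184 = 2.8962 mm/d
Over 28 days: 2.8962 × 28 = 81.094 mm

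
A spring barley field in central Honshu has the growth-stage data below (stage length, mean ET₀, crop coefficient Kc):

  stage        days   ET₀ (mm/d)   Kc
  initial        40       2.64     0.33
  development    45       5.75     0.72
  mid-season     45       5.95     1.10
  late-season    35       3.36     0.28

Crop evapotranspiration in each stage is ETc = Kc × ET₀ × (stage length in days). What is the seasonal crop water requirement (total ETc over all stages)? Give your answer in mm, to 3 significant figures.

549 mm

initial: 0.33 × 2.64 × 40 = 34.85 mm
development: 0.72 × 5.75 × 45 = 186.30 mm
mid-season: 1.10 × 5.95 × 45 = 294.53 mm
late-season: 0.28 × 3.36 × 35 = 32.93 mm
Seasonal total = 548.61 mm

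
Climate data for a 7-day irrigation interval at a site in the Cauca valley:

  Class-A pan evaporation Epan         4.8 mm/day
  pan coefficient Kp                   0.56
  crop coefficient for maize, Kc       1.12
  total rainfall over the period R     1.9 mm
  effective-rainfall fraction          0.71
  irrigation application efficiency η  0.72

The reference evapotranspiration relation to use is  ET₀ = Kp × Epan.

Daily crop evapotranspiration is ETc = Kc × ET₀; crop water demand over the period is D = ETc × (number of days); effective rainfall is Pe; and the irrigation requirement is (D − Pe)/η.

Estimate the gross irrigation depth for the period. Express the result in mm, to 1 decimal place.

ET₀ = 0.56 × 4.8 = 2.6880 mm/d
ETc = Kc × ET₀ = 1.12 × 2.6880 = 3.0106 mm/d
Crop demand D = ETc × 7 d = 3.0106 × 7 = 21.074 mm
Pe = 0.71 × 1.9 = 1.349 mm
D − Pe = 21.074 − 1.349 = 19.725 mm
Gross irrigation = 19.725 / 0.72 = 27.396 mm

27.4 mm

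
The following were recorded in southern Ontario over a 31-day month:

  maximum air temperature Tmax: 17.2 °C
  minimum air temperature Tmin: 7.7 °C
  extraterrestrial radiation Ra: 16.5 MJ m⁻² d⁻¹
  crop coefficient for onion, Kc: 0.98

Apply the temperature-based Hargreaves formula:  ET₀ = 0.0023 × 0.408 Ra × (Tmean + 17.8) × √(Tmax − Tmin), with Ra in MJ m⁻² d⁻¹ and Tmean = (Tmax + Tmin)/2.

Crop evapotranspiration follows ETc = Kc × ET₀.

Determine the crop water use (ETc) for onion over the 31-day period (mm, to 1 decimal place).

Tmean = (17.2 + 7.7)/2 = 12.45 °C
0.408 Ra = 0.408 × 16.5 = 6.7320 mm/d equivalent
ET₀ = 0.0023 × 6.7320 × (12.45 + 17.8) × √9.5 = 0.0023 × 6.7320 × 30.25 × 3.0822 = 1.4436 mm/d
ETc = Kc × ET₀ = 0.98 × 1.4436 = 1.4147 mm/d
Over 31 days: 1.4147 × 31 = 43.856 mm

43.9 mm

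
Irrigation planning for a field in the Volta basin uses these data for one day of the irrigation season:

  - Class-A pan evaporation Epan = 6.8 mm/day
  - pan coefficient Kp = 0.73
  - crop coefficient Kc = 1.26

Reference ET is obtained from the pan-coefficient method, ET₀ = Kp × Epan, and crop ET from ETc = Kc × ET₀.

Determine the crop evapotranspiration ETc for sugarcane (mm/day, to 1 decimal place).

ET₀ = 0.73 × 6.8 = 4.9640 mm/d
ETc = Kc × ET₀ = 1.26 × 4.9640 = 6.2546 mm/d

6.3 mm/day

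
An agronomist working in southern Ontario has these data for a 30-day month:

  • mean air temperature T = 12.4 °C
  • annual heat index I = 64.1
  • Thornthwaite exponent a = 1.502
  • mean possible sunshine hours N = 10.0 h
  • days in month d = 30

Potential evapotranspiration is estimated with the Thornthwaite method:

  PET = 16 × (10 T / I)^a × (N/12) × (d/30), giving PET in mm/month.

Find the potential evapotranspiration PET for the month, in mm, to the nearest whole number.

10T/I = 10 × 12.4 / 64.1 = 1.9345
(10T/I)^a = 1.9345^1.502 = 2.6942
Uncorrected PET = 16 × 2.6942 = 43.107 mm
Correction = (N/12)(d/30) = (10.0/12)(30/30) = 0.8333
PET = 43.107 × 0.8333 = 35.921 mm/month

36 mm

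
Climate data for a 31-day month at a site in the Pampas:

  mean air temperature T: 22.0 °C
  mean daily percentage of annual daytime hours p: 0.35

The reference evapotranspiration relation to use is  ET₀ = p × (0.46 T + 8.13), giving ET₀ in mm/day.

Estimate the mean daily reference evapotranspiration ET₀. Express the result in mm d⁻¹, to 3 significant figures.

ET₀ = 0.35 × (0.46 × 22.0 + 8.13) = 0.35 × 18.250 = 6.3875 mm/d

6.39 mm d⁻¹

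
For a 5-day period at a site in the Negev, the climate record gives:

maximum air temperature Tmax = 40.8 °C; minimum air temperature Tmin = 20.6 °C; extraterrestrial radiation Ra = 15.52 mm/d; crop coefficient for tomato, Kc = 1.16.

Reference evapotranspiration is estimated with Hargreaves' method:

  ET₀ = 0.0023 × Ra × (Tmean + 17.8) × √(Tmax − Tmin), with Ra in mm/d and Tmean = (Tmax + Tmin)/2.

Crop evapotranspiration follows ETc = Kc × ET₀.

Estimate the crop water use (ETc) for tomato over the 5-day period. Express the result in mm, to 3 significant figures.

Tmean = (40.8 + 20.6)/2 = 30.70 °C
ET₀ = 0.0023 × 15.52 × (30.70 + 17.8) × √20.2 = 0.0023 × 15.52 × 48.50 × 4.4944 = 7.7810 mm/d
ETc = Kc × ET₀ = 1.16 × 7.7810 = 9.0260 mm/d
Over 5 days: 9.0260 × 5 = 45.130 mm

45.1 mm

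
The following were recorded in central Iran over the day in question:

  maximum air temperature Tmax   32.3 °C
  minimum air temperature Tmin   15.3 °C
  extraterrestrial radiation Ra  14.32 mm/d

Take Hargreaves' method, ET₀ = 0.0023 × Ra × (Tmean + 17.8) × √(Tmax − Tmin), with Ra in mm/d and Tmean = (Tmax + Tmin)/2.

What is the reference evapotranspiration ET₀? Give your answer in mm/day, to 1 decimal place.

Tmean = (32.3 + 15.3)/2 = 23.80 °C
ET₀ = 0.0023 × 14.32 × (23.80 + 17.8) × √17.0 = 0.0023 × 14.32 × 41.60 × 4.1231 = 5.6492 mm/d

5.6 mm/day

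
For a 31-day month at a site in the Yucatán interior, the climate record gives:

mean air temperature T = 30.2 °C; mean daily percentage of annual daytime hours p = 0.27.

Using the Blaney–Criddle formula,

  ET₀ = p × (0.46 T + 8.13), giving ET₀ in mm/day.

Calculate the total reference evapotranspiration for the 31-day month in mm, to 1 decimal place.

184.3 mm

ET₀ = 0.27 × (0.46 × 30.2 + 8.13) = 0.27 × 22.022 = 5.9459 mm/d
Monthly total = 5.9459 × 31 = 184.323 mm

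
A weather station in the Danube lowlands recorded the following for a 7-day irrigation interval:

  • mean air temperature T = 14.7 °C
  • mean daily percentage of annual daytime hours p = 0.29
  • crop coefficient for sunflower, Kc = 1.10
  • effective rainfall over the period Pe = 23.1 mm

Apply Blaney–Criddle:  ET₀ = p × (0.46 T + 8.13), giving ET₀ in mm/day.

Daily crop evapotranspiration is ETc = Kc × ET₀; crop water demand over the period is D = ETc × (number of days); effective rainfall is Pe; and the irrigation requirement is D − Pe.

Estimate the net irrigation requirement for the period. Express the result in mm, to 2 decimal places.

10.15 mm

ET₀ = 0.29 × (0.46 × 14.7 + 8.13) = 0.29 × 14.892 = 4.3187 mm/d
ETc = Kc × ET₀ = 1.10 × 4.3187 = 4.7506 mm/d
Crop demand D = ETc × 7 d = 4.7506 × 7 = 33.254 mm
D − Pe = 33.254 − 23.1 = 10.154 mm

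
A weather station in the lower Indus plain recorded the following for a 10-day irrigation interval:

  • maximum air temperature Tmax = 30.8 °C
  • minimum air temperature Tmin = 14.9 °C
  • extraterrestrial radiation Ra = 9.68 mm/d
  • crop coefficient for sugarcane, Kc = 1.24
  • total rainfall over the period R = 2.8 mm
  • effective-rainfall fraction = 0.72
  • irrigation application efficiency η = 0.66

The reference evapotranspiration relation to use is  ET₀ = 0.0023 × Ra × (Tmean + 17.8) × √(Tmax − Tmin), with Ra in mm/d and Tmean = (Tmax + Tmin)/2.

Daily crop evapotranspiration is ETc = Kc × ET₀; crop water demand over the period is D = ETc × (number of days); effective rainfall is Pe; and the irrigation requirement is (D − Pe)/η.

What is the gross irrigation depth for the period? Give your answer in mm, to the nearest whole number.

Tmean = (30.8 + 14.9)/2 = 22.85 °C
ET₀ = 0.0023 × 9.68 × (22.85 + 17.8) × √15.9 = 0.0023 × 9.68 × 40.65 × 3.9875 = 3.6088 mm/d
ETc = Kc × ET₀ = 1.24 × 3.6088 = 4.4749 mm/d
Crop demand D = ETc × 10 d = 4.4749 × 10 = 44.749 mm
Pe = 0.72 × 2.8 = 2.016 mm
D − Pe = 44.749 − 2.016 = 42.733 mm
Gross irrigation = 42.733 / 0.66 = 64.747 mm

65 mm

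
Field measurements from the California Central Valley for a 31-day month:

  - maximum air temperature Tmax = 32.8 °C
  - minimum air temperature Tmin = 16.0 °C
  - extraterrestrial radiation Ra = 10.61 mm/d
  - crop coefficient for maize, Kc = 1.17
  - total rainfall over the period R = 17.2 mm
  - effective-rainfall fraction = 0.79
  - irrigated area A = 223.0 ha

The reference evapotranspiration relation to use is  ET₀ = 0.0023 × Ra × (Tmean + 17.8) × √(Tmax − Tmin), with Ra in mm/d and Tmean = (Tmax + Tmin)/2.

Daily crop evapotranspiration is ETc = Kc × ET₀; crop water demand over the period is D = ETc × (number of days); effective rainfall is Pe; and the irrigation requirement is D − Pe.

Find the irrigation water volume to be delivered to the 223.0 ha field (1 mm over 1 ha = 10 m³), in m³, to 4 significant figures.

311100 m³

Tmean = (32.8 + 16.0)/2 = 24.40 °C
ET₀ = 0.0023 × 10.61 × (24.40 + 17.8) × √16.8 = 0.0023 × 10.61 × 42.20 × 4.0988 = 4.2210 mm/d
ETc = Kc × ET₀ = 1.17 × 4.2210 = 4.9386 mm/d
Crop demand D = ETc × 31 d = 4.9386 × 31 = 153.097 mm
Pe = 0.79 × 17.2 = 13.588 mm
D − Pe = 153.097 − 13.588 = 139.509 mm
Volume = 139.509 mm × 223.0 ha × 10 = 311105.1 m³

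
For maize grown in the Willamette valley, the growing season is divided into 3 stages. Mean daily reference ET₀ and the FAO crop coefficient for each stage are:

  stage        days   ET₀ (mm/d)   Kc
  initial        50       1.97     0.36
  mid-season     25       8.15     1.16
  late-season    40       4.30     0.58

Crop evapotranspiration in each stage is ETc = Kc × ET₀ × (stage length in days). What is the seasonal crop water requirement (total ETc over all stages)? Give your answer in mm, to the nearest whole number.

initial: 0.36 × 1.97 × 50 = 35.46 mm
mid-season: 1.16 × 8.15 × 25 = 236.35 mm
late-season: 0.58 × 4.30 × 40 = 99.76 mm
Seasonal total = 371.57 mm

372 mm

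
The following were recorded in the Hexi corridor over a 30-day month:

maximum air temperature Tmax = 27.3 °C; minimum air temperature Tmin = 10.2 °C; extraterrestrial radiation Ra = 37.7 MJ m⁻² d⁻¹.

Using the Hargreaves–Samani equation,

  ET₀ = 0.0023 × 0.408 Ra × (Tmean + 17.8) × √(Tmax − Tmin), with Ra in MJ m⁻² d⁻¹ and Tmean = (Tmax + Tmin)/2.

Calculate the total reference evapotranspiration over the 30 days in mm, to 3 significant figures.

160 mm

Tmean = (27.3 + 10.2)/2 = 18.75 °C
0.408 Ra = 0.408 × 37.7 = 15.3816 mm/d equivalent
ET₀ = 0.0023 × 15.3816 × (18.75 + 17.8) × √17.1 = 0.0023 × 15.3816 × 36.55 × 4.1352 = 5.3470 mm/d
Over 30 days: 5.3470 × 30 = 160.410 mm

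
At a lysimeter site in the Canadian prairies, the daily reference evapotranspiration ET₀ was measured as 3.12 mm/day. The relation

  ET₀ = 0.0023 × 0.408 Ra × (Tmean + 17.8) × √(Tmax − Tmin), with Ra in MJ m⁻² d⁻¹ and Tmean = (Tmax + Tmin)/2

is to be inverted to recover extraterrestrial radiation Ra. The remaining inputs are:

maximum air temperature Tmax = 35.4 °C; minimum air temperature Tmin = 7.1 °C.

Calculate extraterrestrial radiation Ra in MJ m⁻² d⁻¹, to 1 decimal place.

16.0 MJ m⁻² d⁻¹

Tmean = (35.4+7.1)/2 = 21.25 °C; ΔT = 28.3
Ra = ET₀ / [0.0023 × 0.408 × (Tmean+17.8) × √ΔT]
   = 3.12 / (0.0023 × 0.408 × 39.05 × 5.3198) = 16.005 MJ m⁻² d⁻¹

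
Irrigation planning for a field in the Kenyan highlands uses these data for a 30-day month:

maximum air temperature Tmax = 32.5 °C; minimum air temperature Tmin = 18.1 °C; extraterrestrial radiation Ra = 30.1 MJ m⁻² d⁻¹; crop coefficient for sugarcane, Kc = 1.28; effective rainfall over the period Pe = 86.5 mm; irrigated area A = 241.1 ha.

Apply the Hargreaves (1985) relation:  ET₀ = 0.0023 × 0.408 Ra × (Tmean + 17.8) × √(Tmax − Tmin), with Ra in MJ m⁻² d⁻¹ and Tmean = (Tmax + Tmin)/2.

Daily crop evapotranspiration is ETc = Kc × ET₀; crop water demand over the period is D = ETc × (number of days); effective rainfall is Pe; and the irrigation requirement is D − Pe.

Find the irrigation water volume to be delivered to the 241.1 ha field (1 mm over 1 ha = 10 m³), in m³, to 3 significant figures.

219000 m³

Tmean = (32.5 + 18.1)/2 = 25.30 °C
0.408 Ra = 0.408 × 30.1 = 12.2808 mm/d equivalent
ET₀ = 0.0023 × 12.2808 × (25.30 + 17.8) × √14.4 = 0.0023 × 12.2808 × 43.10 × 3.7947 = 4.6197 mm/d
ETc = Kc × ET₀ = 1.28 × 4.6197 = 5.9132 mm/d
Crop demand D = ETc × 30 d = 5.9132 × 30 = 177.396 mm
D − Pe = 177.396 − 86.5 = 90.896 mm
Volume = 90.896 mm × 241.1 ha × 10 = 219150.3 m³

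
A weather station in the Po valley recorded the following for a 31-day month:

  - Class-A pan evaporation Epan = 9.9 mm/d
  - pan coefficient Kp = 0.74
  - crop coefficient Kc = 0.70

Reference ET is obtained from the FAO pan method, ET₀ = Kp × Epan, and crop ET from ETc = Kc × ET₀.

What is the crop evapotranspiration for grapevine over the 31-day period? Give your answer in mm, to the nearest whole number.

ET₀ = 0.74 × 9.9 = 7.3260 mm/d
ETc = Kc × ET₀ = 0.70 × 7.3260 = 5.1282 mm/d
Over 31 days: 5.1282 × 31 = 158.974 mm

159 mm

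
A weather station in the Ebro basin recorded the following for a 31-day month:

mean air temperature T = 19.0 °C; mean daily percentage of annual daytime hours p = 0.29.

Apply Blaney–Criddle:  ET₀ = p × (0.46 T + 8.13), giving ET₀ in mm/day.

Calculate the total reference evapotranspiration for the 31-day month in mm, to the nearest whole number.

ET₀ = 0.29 × (0.46 × 19.0 + 8.13) = 0.29 × 16.870 = 4.8923 mm/d
Monthly total = 4.8923 × 31 = 151.661 mm

152 mm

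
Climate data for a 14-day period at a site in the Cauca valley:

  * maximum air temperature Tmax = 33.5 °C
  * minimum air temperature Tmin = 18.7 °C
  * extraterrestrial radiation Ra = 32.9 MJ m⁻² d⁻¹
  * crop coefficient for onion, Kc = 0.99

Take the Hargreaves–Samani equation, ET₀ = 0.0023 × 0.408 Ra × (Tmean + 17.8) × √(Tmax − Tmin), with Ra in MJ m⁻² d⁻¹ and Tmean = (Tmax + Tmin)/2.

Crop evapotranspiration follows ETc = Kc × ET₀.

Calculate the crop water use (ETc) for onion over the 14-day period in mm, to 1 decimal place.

72.3 mm

Tmean = (33.5 + 18.7)/2 = 26.10 °C
0.408 Ra = 0.408 × 32.9 = 13.4232 mm/d equivalent
ET₀ = 0.0023 × 13.4232 × (26.10 + 17.8) × √14.8 = 0.0023 × 13.4232 × 43.90 × 3.8471 = 5.2141 mm/d
ETc = Kc × ET₀ = 0.99 × 5.2141 = 5.1620 mm/d
Over 14 days: 5.1620 × 14 = 72.268 mm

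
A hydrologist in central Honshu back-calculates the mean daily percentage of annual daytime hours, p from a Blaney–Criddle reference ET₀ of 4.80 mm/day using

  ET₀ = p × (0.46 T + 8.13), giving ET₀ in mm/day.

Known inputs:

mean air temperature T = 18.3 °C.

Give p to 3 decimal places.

0.290

p = ET₀ / (0.46 T + 8.13) = 4.80 / (0.46 × 18.3 + 8.13) = 4.80 / 16.548 = 0.2901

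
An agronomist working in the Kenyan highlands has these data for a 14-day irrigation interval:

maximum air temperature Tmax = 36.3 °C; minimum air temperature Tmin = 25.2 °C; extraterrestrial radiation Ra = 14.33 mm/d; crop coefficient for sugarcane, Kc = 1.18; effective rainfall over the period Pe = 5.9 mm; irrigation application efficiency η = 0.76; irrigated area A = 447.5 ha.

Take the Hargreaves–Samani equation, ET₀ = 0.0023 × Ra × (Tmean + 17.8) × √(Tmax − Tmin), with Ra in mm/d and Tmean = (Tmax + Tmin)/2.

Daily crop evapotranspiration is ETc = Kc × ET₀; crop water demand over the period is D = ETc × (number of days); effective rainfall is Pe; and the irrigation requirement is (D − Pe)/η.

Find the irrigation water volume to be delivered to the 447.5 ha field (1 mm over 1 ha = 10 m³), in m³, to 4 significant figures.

483800 m³

Tmean = (36.3 + 25.2)/2 = 30.75 °C
ET₀ = 0.0023 × 14.33 × (30.75 + 17.8) × √11.1 = 0.0023 × 14.33 × 48.55 × 3.3317 = 5.3313 mm/d
ETc = Kc × ET₀ = 1.18 × 5.3313 = 6.2909 mm/d
Crop demand D = ETc × 14 d = 6.2909 × 14 = 88.073 mm
D − Pe = 88.073 − 5.9 = 82.173 mm
Gross irrigation = 82.173 / 0.76 = 108.122 mm
Volume = 108.122 mm × 447.5 ha × 10 = 483846.0 m³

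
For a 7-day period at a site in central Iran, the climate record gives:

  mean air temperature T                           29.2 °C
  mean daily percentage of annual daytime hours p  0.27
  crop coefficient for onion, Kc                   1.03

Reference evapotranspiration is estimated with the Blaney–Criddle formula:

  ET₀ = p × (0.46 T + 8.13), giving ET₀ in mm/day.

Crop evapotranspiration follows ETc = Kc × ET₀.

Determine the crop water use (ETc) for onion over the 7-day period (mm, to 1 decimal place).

42.0 mm

ET₀ = 0.27 × (0.46 × 29.2 + 8.13) = 0.27 × 21.562 = 5.8217 mm/d
ETc = Kc × ET₀ = 1.03 × 5.8217 = 5.9964 mm/d
Over 7 days: 5.9964 × 7 = 41.975 mm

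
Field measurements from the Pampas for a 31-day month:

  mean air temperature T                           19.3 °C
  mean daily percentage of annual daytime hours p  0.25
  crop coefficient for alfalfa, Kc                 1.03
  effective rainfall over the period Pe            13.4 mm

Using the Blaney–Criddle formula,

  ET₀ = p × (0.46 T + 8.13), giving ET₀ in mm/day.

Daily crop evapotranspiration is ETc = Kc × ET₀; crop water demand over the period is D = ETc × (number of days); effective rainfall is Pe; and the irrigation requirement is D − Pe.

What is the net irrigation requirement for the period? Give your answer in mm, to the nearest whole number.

122 mm

ET₀ = 0.25 × (0.46 × 19.3 + 8.13) = 0.25 × 17.008 = 4.2520 mm/d
ETc = Kc × ET₀ = 1.03 × 4.2520 = 4.3796 mm/d
Crop demand D = ETc × 31 d = 4.3796 × 31 = 135.768 mm
D − Pe = 135.768 − 13.4 = 122.368 mm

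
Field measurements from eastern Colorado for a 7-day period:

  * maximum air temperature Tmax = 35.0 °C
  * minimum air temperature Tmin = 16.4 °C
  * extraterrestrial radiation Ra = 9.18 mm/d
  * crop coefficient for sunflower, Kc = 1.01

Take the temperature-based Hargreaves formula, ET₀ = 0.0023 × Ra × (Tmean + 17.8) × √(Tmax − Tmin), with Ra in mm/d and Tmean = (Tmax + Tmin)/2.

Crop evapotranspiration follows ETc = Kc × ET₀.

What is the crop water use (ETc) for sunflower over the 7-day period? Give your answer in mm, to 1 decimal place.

Tmean = (35.0 + 16.4)/2 = 25.70 °C
ET₀ = 0.0023 × 9.18 × (25.70 + 17.8) × √18.6 = 0.0023 × 9.18 × 43.50 × 4.3128 = 3.9611 mm/d
ETc = Kc × ET₀ = 1.01 × 3.9611 = 4.0007 mm/d
Over 7 days: 4.0007 × 7 = 28.005 mm

28.0 mm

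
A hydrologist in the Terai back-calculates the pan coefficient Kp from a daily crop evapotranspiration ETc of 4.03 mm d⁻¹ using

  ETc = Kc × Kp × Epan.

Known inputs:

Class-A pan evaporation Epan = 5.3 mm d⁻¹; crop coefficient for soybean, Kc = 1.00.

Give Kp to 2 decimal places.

0.76

ETc = Kc × Kp × Epan  ⇒  Kp = ETc / (Kc × Epan)
Kp = 4.03 / (1.00 × 5.3) = 4.03 / 5.300 = 0.7604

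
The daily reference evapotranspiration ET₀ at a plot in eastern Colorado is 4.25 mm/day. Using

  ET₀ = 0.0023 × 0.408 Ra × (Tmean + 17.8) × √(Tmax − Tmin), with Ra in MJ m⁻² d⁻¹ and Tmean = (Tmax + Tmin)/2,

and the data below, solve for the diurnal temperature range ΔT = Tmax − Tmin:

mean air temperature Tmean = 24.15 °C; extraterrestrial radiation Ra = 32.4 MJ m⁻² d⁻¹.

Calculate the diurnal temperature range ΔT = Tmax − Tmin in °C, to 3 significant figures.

11.1 °C

√ΔT = ET₀ / [0.0023 × 0.408 × Ra × (Tmean+17.8)] = 4.25 / (0.0023 × 13.2192 × 41.95) = 3.3321
ΔT = 3.3321² = 11.103 °C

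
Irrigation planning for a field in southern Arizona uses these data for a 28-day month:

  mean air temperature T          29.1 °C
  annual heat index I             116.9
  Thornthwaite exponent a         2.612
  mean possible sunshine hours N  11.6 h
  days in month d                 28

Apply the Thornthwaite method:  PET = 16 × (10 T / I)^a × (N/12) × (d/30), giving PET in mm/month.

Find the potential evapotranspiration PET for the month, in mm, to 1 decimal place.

10T/I = 10 × 29.1 / 116.9 = 2.4893
(10T/I)^a = 2.4893^2.612 = 10.8281
Uncorrected PET = 16 × 10.8281 = 173.250 mm
Correction = (N/12)(d/30) = (11.6/12)(28/30) = 0.9022
PET = 173.250 × 0.9022 = 156.306 mm/month

156.3 mm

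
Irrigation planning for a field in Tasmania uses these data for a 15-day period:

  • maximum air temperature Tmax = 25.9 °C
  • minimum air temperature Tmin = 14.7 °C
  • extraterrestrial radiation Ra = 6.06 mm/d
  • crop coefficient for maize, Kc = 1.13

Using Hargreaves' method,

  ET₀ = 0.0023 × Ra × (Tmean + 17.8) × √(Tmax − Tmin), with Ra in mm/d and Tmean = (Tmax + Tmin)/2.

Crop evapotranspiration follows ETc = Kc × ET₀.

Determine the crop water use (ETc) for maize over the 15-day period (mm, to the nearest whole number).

30 mm

Tmean = (25.9 + 14.7)/2 = 20.30 °C
ET₀ = 0.0023 × 6.06 × (20.30 + 17.8) × √11.2 = 0.0023 × 6.06 × 38.10 × 3.3466 = 1.7772 mm/d
ETc = Kc × ET₀ = 1.13 × 1.7772 = 2.0082 mm/d
Over 15 days: 2.0082 × 15 = 30.123 mm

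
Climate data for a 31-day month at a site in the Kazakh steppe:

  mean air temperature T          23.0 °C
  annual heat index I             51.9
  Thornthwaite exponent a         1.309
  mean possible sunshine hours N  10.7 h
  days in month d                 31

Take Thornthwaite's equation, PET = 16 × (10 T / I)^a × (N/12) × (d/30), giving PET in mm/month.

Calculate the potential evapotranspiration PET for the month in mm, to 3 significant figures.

103 mm

10T/I = 10 × 23.0 / 51.9 = 4.4316
(10T/I)^a = 4.4316^1.309 = 7.0202
Uncorrected PET = 16 × 7.0202 = 112.323 mm
Correction = (N/12)(d/30) = (10.7/12)(31/30) = 0.9214
PET = 112.323 × 0.9214 = 103.494 mm/month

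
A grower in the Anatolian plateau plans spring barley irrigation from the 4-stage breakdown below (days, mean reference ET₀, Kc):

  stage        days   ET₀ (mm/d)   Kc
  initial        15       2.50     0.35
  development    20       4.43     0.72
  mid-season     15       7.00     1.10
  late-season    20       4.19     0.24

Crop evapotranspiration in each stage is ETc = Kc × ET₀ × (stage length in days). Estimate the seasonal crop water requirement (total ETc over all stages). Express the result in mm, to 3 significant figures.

213 mm

initial: 0.35 × 2.50 × 15 = 13.13 mm
development: 0.72 × 4.43 × 20 = 63.79 mm
mid-season: 1.10 × 7.00 × 15 = 115.50 mm
late-season: 0.24 × 4.19 × 20 = 20.11 mm
Seasonal total = 212.53 mm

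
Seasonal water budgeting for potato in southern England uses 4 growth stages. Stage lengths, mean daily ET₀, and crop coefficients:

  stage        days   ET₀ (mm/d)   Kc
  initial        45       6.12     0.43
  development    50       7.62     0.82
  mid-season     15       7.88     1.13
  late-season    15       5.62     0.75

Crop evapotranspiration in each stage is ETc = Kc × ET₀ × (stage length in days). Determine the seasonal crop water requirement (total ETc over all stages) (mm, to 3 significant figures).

628 mm

initial: 0.43 × 6.12 × 45 = 118.42 mm
development: 0.82 × 7.62 × 50 = 312.42 mm
mid-season: 1.13 × 7.88 × 15 = 133.57 mm
late-season: 0.75 × 5.62 × 15 = 63.23 mm
Seasonal total = 627.64 mm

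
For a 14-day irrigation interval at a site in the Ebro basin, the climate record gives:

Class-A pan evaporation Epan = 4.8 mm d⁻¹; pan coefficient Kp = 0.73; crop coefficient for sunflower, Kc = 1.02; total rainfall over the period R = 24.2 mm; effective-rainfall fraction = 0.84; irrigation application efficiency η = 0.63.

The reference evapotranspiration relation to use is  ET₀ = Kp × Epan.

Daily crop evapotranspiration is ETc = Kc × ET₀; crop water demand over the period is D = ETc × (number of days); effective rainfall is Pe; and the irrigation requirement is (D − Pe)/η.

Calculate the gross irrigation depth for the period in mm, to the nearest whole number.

47 mm

ET₀ = 0.73 × 4.8 = 3.5040 mm/d
ETc = Kc × ET₀ = 1.02 × 3.5040 = 3.5741 mm/d
Crop demand D = ETc × 14 d = 3.5741 × 14 = 50.037 mm
Pe = 0.84 × 24.2 = 20.328 mm
D − Pe = 50.037 − 20.328 = 29.709 mm
Gross irrigation = 29.709 / 0.63 = 47.157 mm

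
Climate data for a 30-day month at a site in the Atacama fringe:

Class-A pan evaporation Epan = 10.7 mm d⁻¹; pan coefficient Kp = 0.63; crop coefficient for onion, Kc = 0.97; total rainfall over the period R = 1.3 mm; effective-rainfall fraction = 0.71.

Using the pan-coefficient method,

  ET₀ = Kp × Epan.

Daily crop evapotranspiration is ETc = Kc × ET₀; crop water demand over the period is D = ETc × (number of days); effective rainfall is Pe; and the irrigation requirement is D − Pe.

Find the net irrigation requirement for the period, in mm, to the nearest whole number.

195 mm

ET₀ = 0.63 × 10.7 = 6.7410 mm/d
ETc = Kc × ET₀ = 0.97 × 6.7410 = 6.5388 mm/d
Crop demand D = ETc × 30 d = 6.5388 × 30 = 196.164 mm
Pe = 0.71 × 1.3 = 0.923 mm
D − Pe = 196.164 − 0.923 = 195.241 mm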